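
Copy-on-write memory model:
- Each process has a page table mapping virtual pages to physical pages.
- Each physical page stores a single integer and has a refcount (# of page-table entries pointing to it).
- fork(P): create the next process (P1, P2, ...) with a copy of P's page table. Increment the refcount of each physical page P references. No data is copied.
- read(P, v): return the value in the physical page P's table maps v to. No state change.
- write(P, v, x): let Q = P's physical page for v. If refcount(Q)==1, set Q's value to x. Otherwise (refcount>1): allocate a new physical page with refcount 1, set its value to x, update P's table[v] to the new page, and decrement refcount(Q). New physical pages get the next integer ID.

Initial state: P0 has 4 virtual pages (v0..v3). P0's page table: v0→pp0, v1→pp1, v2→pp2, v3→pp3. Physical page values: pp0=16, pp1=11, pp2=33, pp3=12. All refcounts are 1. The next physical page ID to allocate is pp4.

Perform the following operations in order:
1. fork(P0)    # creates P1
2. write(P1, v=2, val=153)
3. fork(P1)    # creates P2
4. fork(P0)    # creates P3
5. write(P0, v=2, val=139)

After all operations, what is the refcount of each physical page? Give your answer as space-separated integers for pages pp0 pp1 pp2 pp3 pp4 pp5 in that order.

Op 1: fork(P0) -> P1. 4 ppages; refcounts: pp0:2 pp1:2 pp2:2 pp3:2
Op 2: write(P1, v2, 153). refcount(pp2)=2>1 -> COPY to pp4. 5 ppages; refcounts: pp0:2 pp1:2 pp2:1 pp3:2 pp4:1
Op 3: fork(P1) -> P2. 5 ppages; refcounts: pp0:3 pp1:3 pp2:1 pp3:3 pp4:2
Op 4: fork(P0) -> P3. 5 ppages; refcounts: pp0:4 pp1:4 pp2:2 pp3:4 pp4:2
Op 5: write(P0, v2, 139). refcount(pp2)=2>1 -> COPY to pp5. 6 ppages; refcounts: pp0:4 pp1:4 pp2:1 pp3:4 pp4:2 pp5:1

Answer: 4 4 1 4 2 1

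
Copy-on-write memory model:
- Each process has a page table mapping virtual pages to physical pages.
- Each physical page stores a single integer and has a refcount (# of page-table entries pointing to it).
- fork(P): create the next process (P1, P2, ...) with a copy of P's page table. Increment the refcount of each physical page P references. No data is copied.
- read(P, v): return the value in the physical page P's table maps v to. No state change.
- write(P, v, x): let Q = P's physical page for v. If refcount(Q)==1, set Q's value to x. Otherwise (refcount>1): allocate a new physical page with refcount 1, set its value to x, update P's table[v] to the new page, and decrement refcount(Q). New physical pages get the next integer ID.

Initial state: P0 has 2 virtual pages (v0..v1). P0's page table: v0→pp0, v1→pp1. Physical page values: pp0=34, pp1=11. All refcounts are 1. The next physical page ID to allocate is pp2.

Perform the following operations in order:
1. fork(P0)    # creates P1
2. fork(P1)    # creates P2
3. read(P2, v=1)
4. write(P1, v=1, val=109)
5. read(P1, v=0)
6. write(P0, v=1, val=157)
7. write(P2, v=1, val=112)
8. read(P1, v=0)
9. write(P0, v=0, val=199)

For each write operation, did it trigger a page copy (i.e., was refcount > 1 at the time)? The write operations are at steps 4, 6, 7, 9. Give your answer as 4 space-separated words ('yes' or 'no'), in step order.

Op 1: fork(P0) -> P1. 2 ppages; refcounts: pp0:2 pp1:2
Op 2: fork(P1) -> P2. 2 ppages; refcounts: pp0:3 pp1:3
Op 3: read(P2, v1) -> 11. No state change.
Op 4: write(P1, v1, 109). refcount(pp1)=3>1 -> COPY to pp2. 3 ppages; refcounts: pp0:3 pp1:2 pp2:1
Op 5: read(P1, v0) -> 34. No state change.
Op 6: write(P0, v1, 157). refcount(pp1)=2>1 -> COPY to pp3. 4 ppages; refcounts: pp0:3 pp1:1 pp2:1 pp3:1
Op 7: write(P2, v1, 112). refcount(pp1)=1 -> write in place. 4 ppages; refcounts: pp0:3 pp1:1 pp2:1 pp3:1
Op 8: read(P1, v0) -> 34. No state change.
Op 9: write(P0, v0, 199). refcount(pp0)=3>1 -> COPY to pp4. 5 ppages; refcounts: pp0:2 pp1:1 pp2:1 pp3:1 pp4:1

yes yes no yes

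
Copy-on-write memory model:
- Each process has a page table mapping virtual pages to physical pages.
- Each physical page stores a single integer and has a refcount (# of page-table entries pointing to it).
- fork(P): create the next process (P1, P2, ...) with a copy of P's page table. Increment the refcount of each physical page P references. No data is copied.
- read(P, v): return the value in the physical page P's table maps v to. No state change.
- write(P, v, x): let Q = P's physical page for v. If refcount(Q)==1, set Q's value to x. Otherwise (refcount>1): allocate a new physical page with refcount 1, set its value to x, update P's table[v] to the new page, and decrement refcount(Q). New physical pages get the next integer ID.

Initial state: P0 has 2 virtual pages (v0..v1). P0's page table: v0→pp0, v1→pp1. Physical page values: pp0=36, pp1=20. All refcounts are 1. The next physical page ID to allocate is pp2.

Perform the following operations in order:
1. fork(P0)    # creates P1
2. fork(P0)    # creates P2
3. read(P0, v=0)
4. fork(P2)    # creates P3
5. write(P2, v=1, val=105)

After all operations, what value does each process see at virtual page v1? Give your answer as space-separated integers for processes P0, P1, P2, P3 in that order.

Op 1: fork(P0) -> P1. 2 ppages; refcounts: pp0:2 pp1:2
Op 2: fork(P0) -> P2. 2 ppages; refcounts: pp0:3 pp1:3
Op 3: read(P0, v0) -> 36. No state change.
Op 4: fork(P2) -> P3. 2 ppages; refcounts: pp0:4 pp1:4
Op 5: write(P2, v1, 105). refcount(pp1)=4>1 -> COPY to pp2. 3 ppages; refcounts: pp0:4 pp1:3 pp2:1
P0: v1 -> pp1 = 20
P1: v1 -> pp1 = 20
P2: v1 -> pp2 = 105
P3: v1 -> pp1 = 20

Answer: 20 20 105 20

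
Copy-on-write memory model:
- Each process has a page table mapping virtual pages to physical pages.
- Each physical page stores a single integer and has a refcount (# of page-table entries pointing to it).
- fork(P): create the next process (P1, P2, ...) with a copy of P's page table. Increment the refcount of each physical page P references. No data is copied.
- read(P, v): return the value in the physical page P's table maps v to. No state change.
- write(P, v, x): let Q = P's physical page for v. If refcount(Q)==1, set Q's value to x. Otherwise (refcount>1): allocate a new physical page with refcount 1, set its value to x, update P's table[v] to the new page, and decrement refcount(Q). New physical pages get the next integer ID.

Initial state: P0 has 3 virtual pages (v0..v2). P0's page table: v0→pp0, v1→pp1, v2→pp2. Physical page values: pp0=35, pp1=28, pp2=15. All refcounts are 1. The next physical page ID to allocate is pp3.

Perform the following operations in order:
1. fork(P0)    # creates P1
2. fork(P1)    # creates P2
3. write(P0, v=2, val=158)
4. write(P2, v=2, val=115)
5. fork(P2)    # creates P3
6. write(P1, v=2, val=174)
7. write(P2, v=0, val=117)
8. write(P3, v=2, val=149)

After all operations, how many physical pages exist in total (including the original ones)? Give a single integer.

Answer: 7

Derivation:
Op 1: fork(P0) -> P1. 3 ppages; refcounts: pp0:2 pp1:2 pp2:2
Op 2: fork(P1) -> P2. 3 ppages; refcounts: pp0:3 pp1:3 pp2:3
Op 3: write(P0, v2, 158). refcount(pp2)=3>1 -> COPY to pp3. 4 ppages; refcounts: pp0:3 pp1:3 pp2:2 pp3:1
Op 4: write(P2, v2, 115). refcount(pp2)=2>1 -> COPY to pp4. 5 ppages; refcounts: pp0:3 pp1:3 pp2:1 pp3:1 pp4:1
Op 5: fork(P2) -> P3. 5 ppages; refcounts: pp0:4 pp1:4 pp2:1 pp3:1 pp4:2
Op 6: write(P1, v2, 174). refcount(pp2)=1 -> write in place. 5 ppages; refcounts: pp0:4 pp1:4 pp2:1 pp3:1 pp4:2
Op 7: write(P2, v0, 117). refcount(pp0)=4>1 -> COPY to pp5. 6 ppages; refcounts: pp0:3 pp1:4 pp2:1 pp3:1 pp4:2 pp5:1
Op 8: write(P3, v2, 149). refcount(pp4)=2>1 -> COPY to pp6. 7 ppages; refcounts: pp0:3 pp1:4 pp2:1 pp3:1 pp4:1 pp5:1 pp6:1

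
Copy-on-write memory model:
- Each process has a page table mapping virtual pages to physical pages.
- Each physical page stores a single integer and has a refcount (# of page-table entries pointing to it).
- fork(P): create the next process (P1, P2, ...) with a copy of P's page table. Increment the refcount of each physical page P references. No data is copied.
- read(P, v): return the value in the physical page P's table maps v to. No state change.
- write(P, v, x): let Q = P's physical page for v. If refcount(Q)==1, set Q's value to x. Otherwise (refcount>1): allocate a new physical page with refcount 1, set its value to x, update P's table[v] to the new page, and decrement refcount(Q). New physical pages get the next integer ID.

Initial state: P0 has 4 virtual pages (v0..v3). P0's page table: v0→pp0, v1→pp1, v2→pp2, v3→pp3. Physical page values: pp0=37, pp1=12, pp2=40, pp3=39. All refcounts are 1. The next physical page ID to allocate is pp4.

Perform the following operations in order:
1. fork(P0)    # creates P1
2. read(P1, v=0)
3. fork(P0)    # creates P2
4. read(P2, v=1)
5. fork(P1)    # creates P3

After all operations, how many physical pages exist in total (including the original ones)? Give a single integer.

Op 1: fork(P0) -> P1. 4 ppages; refcounts: pp0:2 pp1:2 pp2:2 pp3:2
Op 2: read(P1, v0) -> 37. No state change.
Op 3: fork(P0) -> P2. 4 ppages; refcounts: pp0:3 pp1:3 pp2:3 pp3:3
Op 4: read(P2, v1) -> 12. No state change.
Op 5: fork(P1) -> P3. 4 ppages; refcounts: pp0:4 pp1:4 pp2:4 pp3:4

Answer: 4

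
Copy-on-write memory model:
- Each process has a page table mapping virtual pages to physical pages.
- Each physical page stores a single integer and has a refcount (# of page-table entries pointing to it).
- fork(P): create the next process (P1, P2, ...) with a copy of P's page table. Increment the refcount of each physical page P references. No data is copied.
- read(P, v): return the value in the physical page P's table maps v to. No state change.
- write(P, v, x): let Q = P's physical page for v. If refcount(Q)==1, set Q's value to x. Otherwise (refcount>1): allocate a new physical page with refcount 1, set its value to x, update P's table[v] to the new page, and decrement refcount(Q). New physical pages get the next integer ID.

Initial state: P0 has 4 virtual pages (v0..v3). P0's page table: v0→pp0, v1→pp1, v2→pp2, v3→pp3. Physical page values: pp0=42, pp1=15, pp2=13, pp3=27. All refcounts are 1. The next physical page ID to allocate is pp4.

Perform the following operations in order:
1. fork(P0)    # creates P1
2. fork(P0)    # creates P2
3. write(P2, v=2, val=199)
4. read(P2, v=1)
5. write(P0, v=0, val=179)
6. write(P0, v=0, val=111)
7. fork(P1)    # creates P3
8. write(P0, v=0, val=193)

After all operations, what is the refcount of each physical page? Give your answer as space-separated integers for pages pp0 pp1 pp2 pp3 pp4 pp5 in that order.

Op 1: fork(P0) -> P1. 4 ppages; refcounts: pp0:2 pp1:2 pp2:2 pp3:2
Op 2: fork(P0) -> P2. 4 ppages; refcounts: pp0:3 pp1:3 pp2:3 pp3:3
Op 3: write(P2, v2, 199). refcount(pp2)=3>1 -> COPY to pp4. 5 ppages; refcounts: pp0:3 pp1:3 pp2:2 pp3:3 pp4:1
Op 4: read(P2, v1) -> 15. No state change.
Op 5: write(P0, v0, 179). refcount(pp0)=3>1 -> COPY to pp5. 6 ppages; refcounts: pp0:2 pp1:3 pp2:2 pp3:3 pp4:1 pp5:1
Op 6: write(P0, v0, 111). refcount(pp5)=1 -> write in place. 6 ppages; refcounts: pp0:2 pp1:3 pp2:2 pp3:3 pp4:1 pp5:1
Op 7: fork(P1) -> P3. 6 ppages; refcounts: pp0:3 pp1:4 pp2:3 pp3:4 pp4:1 pp5:1
Op 8: write(P0, v0, 193). refcount(pp5)=1 -> write in place. 6 ppages; refcounts: pp0:3 pp1:4 pp2:3 pp3:4 pp4:1 pp5:1

Answer: 3 4 3 4 1 1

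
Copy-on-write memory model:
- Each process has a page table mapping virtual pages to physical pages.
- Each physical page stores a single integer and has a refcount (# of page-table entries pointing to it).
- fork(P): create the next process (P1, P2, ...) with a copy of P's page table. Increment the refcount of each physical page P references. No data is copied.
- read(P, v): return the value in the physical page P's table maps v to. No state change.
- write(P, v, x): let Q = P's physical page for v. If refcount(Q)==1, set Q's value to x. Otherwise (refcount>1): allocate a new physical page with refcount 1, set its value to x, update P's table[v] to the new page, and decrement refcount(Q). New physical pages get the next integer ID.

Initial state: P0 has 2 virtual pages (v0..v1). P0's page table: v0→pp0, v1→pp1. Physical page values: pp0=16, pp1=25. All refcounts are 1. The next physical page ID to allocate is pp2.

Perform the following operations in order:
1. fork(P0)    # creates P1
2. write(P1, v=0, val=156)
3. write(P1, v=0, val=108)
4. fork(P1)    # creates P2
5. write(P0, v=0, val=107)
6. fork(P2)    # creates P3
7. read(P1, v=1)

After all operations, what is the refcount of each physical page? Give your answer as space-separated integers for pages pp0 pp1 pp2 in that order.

Answer: 1 4 3

Derivation:
Op 1: fork(P0) -> P1. 2 ppages; refcounts: pp0:2 pp1:2
Op 2: write(P1, v0, 156). refcount(pp0)=2>1 -> COPY to pp2. 3 ppages; refcounts: pp0:1 pp1:2 pp2:1
Op 3: write(P1, v0, 108). refcount(pp2)=1 -> write in place. 3 ppages; refcounts: pp0:1 pp1:2 pp2:1
Op 4: fork(P1) -> P2. 3 ppages; refcounts: pp0:1 pp1:3 pp2:2
Op 5: write(P0, v0, 107). refcount(pp0)=1 -> write in place. 3 ppages; refcounts: pp0:1 pp1:3 pp2:2
Op 6: fork(P2) -> P3. 3 ppages; refcounts: pp0:1 pp1:4 pp2:3
Op 7: read(P1, v1) -> 25. No state change.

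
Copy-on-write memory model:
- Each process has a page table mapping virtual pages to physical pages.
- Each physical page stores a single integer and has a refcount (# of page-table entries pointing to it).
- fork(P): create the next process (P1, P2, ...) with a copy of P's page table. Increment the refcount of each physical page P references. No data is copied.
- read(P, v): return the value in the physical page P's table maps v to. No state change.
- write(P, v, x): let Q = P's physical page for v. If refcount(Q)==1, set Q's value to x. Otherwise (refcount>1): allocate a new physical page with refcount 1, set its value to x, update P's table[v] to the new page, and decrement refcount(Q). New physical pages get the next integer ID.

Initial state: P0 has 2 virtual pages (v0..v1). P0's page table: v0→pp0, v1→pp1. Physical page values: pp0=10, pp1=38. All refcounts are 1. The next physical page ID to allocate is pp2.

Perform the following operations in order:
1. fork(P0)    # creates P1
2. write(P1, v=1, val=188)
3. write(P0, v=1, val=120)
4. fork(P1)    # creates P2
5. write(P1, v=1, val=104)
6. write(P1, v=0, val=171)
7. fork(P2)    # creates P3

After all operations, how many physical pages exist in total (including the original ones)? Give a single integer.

Op 1: fork(P0) -> P1. 2 ppages; refcounts: pp0:2 pp1:2
Op 2: write(P1, v1, 188). refcount(pp1)=2>1 -> COPY to pp2. 3 ppages; refcounts: pp0:2 pp1:1 pp2:1
Op 3: write(P0, v1, 120). refcount(pp1)=1 -> write in place. 3 ppages; refcounts: pp0:2 pp1:1 pp2:1
Op 4: fork(P1) -> P2. 3 ppages; refcounts: pp0:3 pp1:1 pp2:2
Op 5: write(P1, v1, 104). refcount(pp2)=2>1 -> COPY to pp3. 4 ppages; refcounts: pp0:3 pp1:1 pp2:1 pp3:1
Op 6: write(P1, v0, 171). refcount(pp0)=3>1 -> COPY to pp4. 5 ppages; refcounts: pp0:2 pp1:1 pp2:1 pp3:1 pp4:1
Op 7: fork(P2) -> P3. 5 ppages; refcounts: pp0:3 pp1:1 pp2:2 pp3:1 pp4:1

Answer: 5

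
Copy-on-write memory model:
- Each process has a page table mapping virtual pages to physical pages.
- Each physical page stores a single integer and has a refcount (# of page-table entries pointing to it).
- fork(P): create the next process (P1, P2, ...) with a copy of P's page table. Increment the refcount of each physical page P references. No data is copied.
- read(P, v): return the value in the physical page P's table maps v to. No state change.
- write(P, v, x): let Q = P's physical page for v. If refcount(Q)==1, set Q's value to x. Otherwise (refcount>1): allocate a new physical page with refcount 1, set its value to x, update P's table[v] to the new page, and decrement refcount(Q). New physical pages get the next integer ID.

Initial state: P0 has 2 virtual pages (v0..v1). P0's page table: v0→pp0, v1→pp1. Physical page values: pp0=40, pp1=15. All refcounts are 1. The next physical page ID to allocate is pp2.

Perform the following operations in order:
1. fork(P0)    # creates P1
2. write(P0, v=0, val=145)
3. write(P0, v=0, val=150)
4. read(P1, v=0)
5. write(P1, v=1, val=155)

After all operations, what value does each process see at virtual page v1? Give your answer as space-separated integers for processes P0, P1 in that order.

Op 1: fork(P0) -> P1. 2 ppages; refcounts: pp0:2 pp1:2
Op 2: write(P0, v0, 145). refcount(pp0)=2>1 -> COPY to pp2. 3 ppages; refcounts: pp0:1 pp1:2 pp2:1
Op 3: write(P0, v0, 150). refcount(pp2)=1 -> write in place. 3 ppages; refcounts: pp0:1 pp1:2 pp2:1
Op 4: read(P1, v0) -> 40. No state change.
Op 5: write(P1, v1, 155). refcount(pp1)=2>1 -> COPY to pp3. 4 ppages; refcounts: pp0:1 pp1:1 pp2:1 pp3:1
P0: v1 -> pp1 = 15
P1: v1 -> pp3 = 155

Answer: 15 155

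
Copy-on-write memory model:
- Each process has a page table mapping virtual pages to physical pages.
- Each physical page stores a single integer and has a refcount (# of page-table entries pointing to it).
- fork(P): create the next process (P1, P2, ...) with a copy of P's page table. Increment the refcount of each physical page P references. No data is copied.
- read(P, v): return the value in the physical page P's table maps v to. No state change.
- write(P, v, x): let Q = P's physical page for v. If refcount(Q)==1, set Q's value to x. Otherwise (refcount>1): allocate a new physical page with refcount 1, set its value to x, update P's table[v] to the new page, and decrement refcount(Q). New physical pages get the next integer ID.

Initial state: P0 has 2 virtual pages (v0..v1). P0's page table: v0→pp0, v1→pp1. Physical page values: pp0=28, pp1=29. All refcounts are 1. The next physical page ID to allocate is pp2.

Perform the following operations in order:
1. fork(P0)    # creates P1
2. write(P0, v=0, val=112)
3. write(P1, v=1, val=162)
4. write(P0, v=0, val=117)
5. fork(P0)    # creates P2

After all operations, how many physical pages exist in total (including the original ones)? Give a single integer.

Op 1: fork(P0) -> P1. 2 ppages; refcounts: pp0:2 pp1:2
Op 2: write(P0, v0, 112). refcount(pp0)=2>1 -> COPY to pp2. 3 ppages; refcounts: pp0:1 pp1:2 pp2:1
Op 3: write(P1, v1, 162). refcount(pp1)=2>1 -> COPY to pp3. 4 ppages; refcounts: pp0:1 pp1:1 pp2:1 pp3:1
Op 4: write(P0, v0, 117). refcount(pp2)=1 -> write in place. 4 ppages; refcounts: pp0:1 pp1:1 pp2:1 pp3:1
Op 5: fork(P0) -> P2. 4 ppages; refcounts: pp0:1 pp1:2 pp2:2 pp3:1

Answer: 4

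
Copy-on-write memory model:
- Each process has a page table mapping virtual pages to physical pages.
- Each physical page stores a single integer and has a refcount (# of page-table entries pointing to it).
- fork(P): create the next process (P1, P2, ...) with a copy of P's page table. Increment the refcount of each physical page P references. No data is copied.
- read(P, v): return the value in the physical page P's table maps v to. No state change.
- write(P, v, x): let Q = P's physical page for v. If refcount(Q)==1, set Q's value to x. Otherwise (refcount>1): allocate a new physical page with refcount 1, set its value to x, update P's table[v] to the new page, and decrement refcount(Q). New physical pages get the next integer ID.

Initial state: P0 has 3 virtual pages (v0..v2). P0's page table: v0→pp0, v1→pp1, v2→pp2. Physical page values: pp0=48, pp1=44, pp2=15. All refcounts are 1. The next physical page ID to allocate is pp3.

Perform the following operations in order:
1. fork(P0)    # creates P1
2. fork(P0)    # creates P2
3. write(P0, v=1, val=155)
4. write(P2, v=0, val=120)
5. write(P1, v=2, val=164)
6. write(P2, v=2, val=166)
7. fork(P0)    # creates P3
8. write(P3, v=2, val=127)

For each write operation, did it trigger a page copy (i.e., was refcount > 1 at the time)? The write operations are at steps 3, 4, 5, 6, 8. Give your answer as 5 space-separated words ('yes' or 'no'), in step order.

Op 1: fork(P0) -> P1. 3 ppages; refcounts: pp0:2 pp1:2 pp2:2
Op 2: fork(P0) -> P2. 3 ppages; refcounts: pp0:3 pp1:3 pp2:3
Op 3: write(P0, v1, 155). refcount(pp1)=3>1 -> COPY to pp3. 4 ppages; refcounts: pp0:3 pp1:2 pp2:3 pp3:1
Op 4: write(P2, v0, 120). refcount(pp0)=3>1 -> COPY to pp4. 5 ppages; refcounts: pp0:2 pp1:2 pp2:3 pp3:1 pp4:1
Op 5: write(P1, v2, 164). refcount(pp2)=3>1 -> COPY to pp5. 6 ppages; refcounts: pp0:2 pp1:2 pp2:2 pp3:1 pp4:1 pp5:1
Op 6: write(P2, v2, 166). refcount(pp2)=2>1 -> COPY to pp6. 7 ppages; refcounts: pp0:2 pp1:2 pp2:1 pp3:1 pp4:1 pp5:1 pp6:1
Op 7: fork(P0) -> P3. 7 ppages; refcounts: pp0:3 pp1:2 pp2:2 pp3:2 pp4:1 pp5:1 pp6:1
Op 8: write(P3, v2, 127). refcount(pp2)=2>1 -> COPY to pp7. 8 ppages; refcounts: pp0:3 pp1:2 pp2:1 pp3:2 pp4:1 pp5:1 pp6:1 pp7:1

yes yes yes yes yes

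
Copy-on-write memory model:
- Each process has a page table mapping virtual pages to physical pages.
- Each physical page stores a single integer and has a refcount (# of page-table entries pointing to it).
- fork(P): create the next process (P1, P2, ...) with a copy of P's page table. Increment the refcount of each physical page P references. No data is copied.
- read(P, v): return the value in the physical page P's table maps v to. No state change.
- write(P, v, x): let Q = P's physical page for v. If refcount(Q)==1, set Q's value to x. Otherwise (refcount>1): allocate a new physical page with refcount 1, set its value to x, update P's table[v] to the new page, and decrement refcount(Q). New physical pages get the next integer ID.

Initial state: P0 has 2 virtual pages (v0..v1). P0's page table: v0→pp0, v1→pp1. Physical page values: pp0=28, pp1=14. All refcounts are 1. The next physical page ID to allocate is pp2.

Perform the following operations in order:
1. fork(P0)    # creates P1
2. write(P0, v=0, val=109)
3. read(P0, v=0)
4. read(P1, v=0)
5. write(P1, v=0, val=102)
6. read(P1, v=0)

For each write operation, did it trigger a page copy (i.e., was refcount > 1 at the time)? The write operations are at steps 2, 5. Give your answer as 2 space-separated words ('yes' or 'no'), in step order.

Op 1: fork(P0) -> P1. 2 ppages; refcounts: pp0:2 pp1:2
Op 2: write(P0, v0, 109). refcount(pp0)=2>1 -> COPY to pp2. 3 ppages; refcounts: pp0:1 pp1:2 pp2:1
Op 3: read(P0, v0) -> 109. No state change.
Op 4: read(P1, v0) -> 28. No state change.
Op 5: write(P1, v0, 102). refcount(pp0)=1 -> write in place. 3 ppages; refcounts: pp0:1 pp1:2 pp2:1
Op 6: read(P1, v0) -> 102. No state change.

yes no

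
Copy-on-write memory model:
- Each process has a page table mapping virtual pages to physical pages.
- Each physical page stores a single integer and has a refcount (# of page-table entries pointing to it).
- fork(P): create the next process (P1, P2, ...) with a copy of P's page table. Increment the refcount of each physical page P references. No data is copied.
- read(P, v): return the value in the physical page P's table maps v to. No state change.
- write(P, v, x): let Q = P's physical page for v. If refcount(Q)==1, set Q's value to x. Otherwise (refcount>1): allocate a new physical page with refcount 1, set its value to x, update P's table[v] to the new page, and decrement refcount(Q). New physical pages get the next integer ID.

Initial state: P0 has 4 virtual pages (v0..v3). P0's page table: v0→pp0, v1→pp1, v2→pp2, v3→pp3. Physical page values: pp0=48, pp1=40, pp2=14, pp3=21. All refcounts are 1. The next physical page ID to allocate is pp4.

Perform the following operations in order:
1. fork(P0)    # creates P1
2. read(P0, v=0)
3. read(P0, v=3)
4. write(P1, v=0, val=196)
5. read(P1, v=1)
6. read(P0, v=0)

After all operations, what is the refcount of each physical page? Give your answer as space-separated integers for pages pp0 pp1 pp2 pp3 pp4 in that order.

Op 1: fork(P0) -> P1. 4 ppages; refcounts: pp0:2 pp1:2 pp2:2 pp3:2
Op 2: read(P0, v0) -> 48. No state change.
Op 3: read(P0, v3) -> 21. No state change.
Op 4: write(P1, v0, 196). refcount(pp0)=2>1 -> COPY to pp4. 5 ppages; refcounts: pp0:1 pp1:2 pp2:2 pp3:2 pp4:1
Op 5: read(P1, v1) -> 40. No state change.
Op 6: read(P0, v0) -> 48. No state change.

Answer: 1 2 2 2 1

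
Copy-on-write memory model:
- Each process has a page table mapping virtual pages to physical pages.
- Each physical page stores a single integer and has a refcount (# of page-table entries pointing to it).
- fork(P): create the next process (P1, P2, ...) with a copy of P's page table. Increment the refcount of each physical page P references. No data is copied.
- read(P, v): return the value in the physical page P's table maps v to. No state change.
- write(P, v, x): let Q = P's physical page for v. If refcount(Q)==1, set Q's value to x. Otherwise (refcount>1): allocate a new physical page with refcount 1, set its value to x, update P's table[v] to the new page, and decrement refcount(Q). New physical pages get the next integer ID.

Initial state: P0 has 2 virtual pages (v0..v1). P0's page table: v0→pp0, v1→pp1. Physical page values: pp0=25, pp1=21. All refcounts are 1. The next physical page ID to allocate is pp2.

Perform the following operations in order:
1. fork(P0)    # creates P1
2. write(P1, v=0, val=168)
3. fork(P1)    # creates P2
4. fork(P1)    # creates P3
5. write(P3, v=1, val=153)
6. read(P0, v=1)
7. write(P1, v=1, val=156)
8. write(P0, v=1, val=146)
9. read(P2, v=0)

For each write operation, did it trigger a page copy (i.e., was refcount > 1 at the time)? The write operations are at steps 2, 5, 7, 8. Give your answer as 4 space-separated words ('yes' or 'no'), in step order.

Op 1: fork(P0) -> P1. 2 ppages; refcounts: pp0:2 pp1:2
Op 2: write(P1, v0, 168). refcount(pp0)=2>1 -> COPY to pp2. 3 ppages; refcounts: pp0:1 pp1:2 pp2:1
Op 3: fork(P1) -> P2. 3 ppages; refcounts: pp0:1 pp1:3 pp2:2
Op 4: fork(P1) -> P3. 3 ppages; refcounts: pp0:1 pp1:4 pp2:3
Op 5: write(P3, v1, 153). refcount(pp1)=4>1 -> COPY to pp3. 4 ppages; refcounts: pp0:1 pp1:3 pp2:3 pp3:1
Op 6: read(P0, v1) -> 21. No state change.
Op 7: write(P1, v1, 156). refcount(pp1)=3>1 -> COPY to pp4. 5 ppages; refcounts: pp0:1 pp1:2 pp2:3 pp3:1 pp4:1
Op 8: write(P0, v1, 146). refcount(pp1)=2>1 -> COPY to pp5. 6 ppages; refcounts: pp0:1 pp1:1 pp2:3 pp3:1 pp4:1 pp5:1
Op 9: read(P2, v0) -> 168. No state change.

yes yes yes yes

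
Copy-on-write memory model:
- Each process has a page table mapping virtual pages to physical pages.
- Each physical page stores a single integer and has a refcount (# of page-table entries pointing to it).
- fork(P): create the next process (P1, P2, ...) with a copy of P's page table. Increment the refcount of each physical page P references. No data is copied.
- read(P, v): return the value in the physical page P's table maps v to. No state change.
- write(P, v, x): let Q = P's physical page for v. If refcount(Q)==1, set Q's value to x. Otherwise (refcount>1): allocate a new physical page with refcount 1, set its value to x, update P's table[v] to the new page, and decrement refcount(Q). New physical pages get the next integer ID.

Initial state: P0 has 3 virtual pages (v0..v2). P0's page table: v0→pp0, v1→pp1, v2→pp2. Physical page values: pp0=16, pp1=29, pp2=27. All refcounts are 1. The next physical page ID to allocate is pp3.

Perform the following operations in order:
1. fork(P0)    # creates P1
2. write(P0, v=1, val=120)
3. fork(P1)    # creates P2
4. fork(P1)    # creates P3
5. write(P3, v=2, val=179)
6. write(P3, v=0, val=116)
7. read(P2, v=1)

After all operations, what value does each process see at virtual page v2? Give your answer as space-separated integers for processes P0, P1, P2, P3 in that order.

Answer: 27 27 27 179

Derivation:
Op 1: fork(P0) -> P1. 3 ppages; refcounts: pp0:2 pp1:2 pp2:2
Op 2: write(P0, v1, 120). refcount(pp1)=2>1 -> COPY to pp3. 4 ppages; refcounts: pp0:2 pp1:1 pp2:2 pp3:1
Op 3: fork(P1) -> P2. 4 ppages; refcounts: pp0:3 pp1:2 pp2:3 pp3:1
Op 4: fork(P1) -> P3. 4 ppages; refcounts: pp0:4 pp1:3 pp2:4 pp3:1
Op 5: write(P3, v2, 179). refcount(pp2)=4>1 -> COPY to pp4. 5 ppages; refcounts: pp0:4 pp1:3 pp2:3 pp3:1 pp4:1
Op 6: write(P3, v0, 116). refcount(pp0)=4>1 -> COPY to pp5. 6 ppages; refcounts: pp0:3 pp1:3 pp2:3 pp3:1 pp4:1 pp5:1
Op 7: read(P2, v1) -> 29. No state change.
P0: v2 -> pp2 = 27
P1: v2 -> pp2 = 27
P2: v2 -> pp2 = 27
P3: v2 -> pp4 = 179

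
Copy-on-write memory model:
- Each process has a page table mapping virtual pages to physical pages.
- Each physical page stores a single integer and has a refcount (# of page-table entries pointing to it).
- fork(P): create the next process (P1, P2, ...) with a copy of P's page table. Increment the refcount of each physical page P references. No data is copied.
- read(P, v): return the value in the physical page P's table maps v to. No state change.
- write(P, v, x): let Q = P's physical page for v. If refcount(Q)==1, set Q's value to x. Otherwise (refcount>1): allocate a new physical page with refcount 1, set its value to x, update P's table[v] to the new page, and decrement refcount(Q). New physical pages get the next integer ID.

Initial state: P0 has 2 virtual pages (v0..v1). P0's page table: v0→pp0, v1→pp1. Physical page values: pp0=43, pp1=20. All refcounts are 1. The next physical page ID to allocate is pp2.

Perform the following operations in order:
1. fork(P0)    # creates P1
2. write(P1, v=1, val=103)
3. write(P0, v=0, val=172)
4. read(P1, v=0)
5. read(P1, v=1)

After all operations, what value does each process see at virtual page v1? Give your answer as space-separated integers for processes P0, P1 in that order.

Op 1: fork(P0) -> P1. 2 ppages; refcounts: pp0:2 pp1:2
Op 2: write(P1, v1, 103). refcount(pp1)=2>1 -> COPY to pp2. 3 ppages; refcounts: pp0:2 pp1:1 pp2:1
Op 3: write(P0, v0, 172). refcount(pp0)=2>1 -> COPY to pp3. 4 ppages; refcounts: pp0:1 pp1:1 pp2:1 pp3:1
Op 4: read(P1, v0) -> 43. No state change.
Op 5: read(P1, v1) -> 103. No state change.
P0: v1 -> pp1 = 20
P1: v1 -> pp2 = 103

Answer: 20 103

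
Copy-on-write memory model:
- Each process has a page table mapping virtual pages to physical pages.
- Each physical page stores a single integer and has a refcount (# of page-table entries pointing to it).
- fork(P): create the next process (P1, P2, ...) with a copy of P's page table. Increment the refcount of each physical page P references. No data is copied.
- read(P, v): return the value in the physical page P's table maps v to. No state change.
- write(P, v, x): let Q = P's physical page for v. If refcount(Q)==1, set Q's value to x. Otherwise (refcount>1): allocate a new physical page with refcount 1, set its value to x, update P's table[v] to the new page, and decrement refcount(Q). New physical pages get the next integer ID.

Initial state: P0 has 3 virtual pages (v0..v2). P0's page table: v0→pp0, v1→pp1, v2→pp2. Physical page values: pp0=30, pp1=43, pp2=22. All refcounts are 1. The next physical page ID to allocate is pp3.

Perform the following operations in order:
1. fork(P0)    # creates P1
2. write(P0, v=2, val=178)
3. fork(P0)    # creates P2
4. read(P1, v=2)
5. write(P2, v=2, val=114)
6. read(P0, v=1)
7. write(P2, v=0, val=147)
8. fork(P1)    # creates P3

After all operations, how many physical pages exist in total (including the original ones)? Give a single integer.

Op 1: fork(P0) -> P1. 3 ppages; refcounts: pp0:2 pp1:2 pp2:2
Op 2: write(P0, v2, 178). refcount(pp2)=2>1 -> COPY to pp3. 4 ppages; refcounts: pp0:2 pp1:2 pp2:1 pp3:1
Op 3: fork(P0) -> P2. 4 ppages; refcounts: pp0:3 pp1:3 pp2:1 pp3:2
Op 4: read(P1, v2) -> 22. No state change.
Op 5: write(P2, v2, 114). refcount(pp3)=2>1 -> COPY to pp4. 5 ppages; refcounts: pp0:3 pp1:3 pp2:1 pp3:1 pp4:1
Op 6: read(P0, v1) -> 43. No state change.
Op 7: write(P2, v0, 147). refcount(pp0)=3>1 -> COPY to pp5. 6 ppages; refcounts: pp0:2 pp1:3 pp2:1 pp3:1 pp4:1 pp5:1
Op 8: fork(P1) -> P3. 6 ppages; refcounts: pp0:3 pp1:4 pp2:2 pp3:1 pp4:1 pp5:1

Answer: 6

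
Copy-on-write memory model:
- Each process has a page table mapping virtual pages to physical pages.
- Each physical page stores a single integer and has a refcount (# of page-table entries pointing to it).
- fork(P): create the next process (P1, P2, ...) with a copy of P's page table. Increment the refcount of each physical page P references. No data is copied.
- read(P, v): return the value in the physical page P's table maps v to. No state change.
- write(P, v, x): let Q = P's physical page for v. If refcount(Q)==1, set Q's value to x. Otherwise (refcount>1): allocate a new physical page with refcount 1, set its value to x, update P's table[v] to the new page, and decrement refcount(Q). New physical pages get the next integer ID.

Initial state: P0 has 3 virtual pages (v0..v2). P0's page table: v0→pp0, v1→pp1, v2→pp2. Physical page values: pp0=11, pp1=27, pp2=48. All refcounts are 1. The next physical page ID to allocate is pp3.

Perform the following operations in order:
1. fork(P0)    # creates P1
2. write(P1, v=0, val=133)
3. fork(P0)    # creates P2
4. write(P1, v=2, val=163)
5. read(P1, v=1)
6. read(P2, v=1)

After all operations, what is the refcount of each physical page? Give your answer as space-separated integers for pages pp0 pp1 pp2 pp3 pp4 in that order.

Op 1: fork(P0) -> P1. 3 ppages; refcounts: pp0:2 pp1:2 pp2:2
Op 2: write(P1, v0, 133). refcount(pp0)=2>1 -> COPY to pp3. 4 ppages; refcounts: pp0:1 pp1:2 pp2:2 pp3:1
Op 3: fork(P0) -> P2. 4 ppages; refcounts: pp0:2 pp1:3 pp2:3 pp3:1
Op 4: write(P1, v2, 163). refcount(pp2)=3>1 -> COPY to pp4. 5 ppages; refcounts: pp0:2 pp1:3 pp2:2 pp3:1 pp4:1
Op 5: read(P1, v1) -> 27. No state change.
Op 6: read(P2, v1) -> 27. No state change.

Answer: 2 3 2 1 1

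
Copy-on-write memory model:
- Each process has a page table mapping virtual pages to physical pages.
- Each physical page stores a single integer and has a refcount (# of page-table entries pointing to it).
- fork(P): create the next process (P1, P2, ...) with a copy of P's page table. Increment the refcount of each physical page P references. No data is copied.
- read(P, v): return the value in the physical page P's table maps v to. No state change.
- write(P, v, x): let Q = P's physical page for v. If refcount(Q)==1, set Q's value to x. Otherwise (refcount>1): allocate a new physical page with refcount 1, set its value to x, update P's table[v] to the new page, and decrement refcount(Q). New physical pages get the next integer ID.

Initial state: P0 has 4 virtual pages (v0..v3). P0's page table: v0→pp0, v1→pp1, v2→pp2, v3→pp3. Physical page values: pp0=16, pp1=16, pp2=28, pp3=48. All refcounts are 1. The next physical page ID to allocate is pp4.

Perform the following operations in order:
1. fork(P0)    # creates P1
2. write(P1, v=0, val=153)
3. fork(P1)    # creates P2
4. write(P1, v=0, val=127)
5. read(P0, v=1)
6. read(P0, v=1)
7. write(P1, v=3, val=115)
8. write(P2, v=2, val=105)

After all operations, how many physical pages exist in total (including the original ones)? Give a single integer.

Answer: 8

Derivation:
Op 1: fork(P0) -> P1. 4 ppages; refcounts: pp0:2 pp1:2 pp2:2 pp3:2
Op 2: write(P1, v0, 153). refcount(pp0)=2>1 -> COPY to pp4. 5 ppages; refcounts: pp0:1 pp1:2 pp2:2 pp3:2 pp4:1
Op 3: fork(P1) -> P2. 5 ppages; refcounts: pp0:1 pp1:3 pp2:3 pp3:3 pp4:2
Op 4: write(P1, v0, 127). refcount(pp4)=2>1 -> COPY to pp5. 6 ppages; refcounts: pp0:1 pp1:3 pp2:3 pp3:3 pp4:1 pp5:1
Op 5: read(P0, v1) -> 16. No state change.
Op 6: read(P0, v1) -> 16. No state change.
Op 7: write(P1, v3, 115). refcount(pp3)=3>1 -> COPY to pp6. 7 ppages; refcounts: pp0:1 pp1:3 pp2:3 pp3:2 pp4:1 pp5:1 pp6:1
Op 8: write(P2, v2, 105). refcount(pp2)=3>1 -> COPY to pp7. 8 ppages; refcounts: pp0:1 pp1:3 pp2:2 pp3:2 pp4:1 pp5:1 pp6:1 pp7:1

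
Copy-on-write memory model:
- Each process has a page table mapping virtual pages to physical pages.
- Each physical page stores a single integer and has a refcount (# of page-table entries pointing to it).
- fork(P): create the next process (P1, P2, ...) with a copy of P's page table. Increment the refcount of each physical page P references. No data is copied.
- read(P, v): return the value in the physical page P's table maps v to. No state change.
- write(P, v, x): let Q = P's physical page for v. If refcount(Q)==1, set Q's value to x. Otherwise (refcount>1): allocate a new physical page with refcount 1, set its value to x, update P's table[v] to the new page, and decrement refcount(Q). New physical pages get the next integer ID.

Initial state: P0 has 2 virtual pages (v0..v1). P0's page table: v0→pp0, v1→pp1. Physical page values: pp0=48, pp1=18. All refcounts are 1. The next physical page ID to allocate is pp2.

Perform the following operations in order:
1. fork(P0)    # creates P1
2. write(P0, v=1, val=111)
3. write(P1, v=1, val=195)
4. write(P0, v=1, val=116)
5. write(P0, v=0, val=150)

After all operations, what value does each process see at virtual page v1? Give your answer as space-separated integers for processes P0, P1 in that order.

Answer: 116 195

Derivation:
Op 1: fork(P0) -> P1. 2 ppages; refcounts: pp0:2 pp1:2
Op 2: write(P0, v1, 111). refcount(pp1)=2>1 -> COPY to pp2. 3 ppages; refcounts: pp0:2 pp1:1 pp2:1
Op 3: write(P1, v1, 195). refcount(pp1)=1 -> write in place. 3 ppages; refcounts: pp0:2 pp1:1 pp2:1
Op 4: write(P0, v1, 116). refcount(pp2)=1 -> write in place. 3 ppages; refcounts: pp0:2 pp1:1 pp2:1
Op 5: write(P0, v0, 150). refcount(pp0)=2>1 -> COPY to pp3. 4 ppages; refcounts: pp0:1 pp1:1 pp2:1 pp3:1
P0: v1 -> pp2 = 116
P1: v1 -> pp1 = 195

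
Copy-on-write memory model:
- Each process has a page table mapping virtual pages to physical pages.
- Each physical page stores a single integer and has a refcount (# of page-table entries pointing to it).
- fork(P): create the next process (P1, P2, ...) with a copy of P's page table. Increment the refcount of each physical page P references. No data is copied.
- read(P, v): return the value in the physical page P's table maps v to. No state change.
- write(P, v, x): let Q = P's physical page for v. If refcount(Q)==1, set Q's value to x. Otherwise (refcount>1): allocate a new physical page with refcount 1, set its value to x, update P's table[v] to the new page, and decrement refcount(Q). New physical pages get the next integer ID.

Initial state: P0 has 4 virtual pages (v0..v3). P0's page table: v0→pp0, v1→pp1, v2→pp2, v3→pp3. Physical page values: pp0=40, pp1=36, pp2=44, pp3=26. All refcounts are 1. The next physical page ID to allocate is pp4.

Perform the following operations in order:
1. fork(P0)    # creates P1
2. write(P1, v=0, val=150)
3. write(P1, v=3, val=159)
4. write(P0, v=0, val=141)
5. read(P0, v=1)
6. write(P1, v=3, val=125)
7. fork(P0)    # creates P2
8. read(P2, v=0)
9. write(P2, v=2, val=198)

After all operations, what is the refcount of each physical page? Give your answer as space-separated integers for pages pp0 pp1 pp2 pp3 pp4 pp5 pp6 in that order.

Answer: 2 3 2 2 1 1 1

Derivation:
Op 1: fork(P0) -> P1. 4 ppages; refcounts: pp0:2 pp1:2 pp2:2 pp3:2
Op 2: write(P1, v0, 150). refcount(pp0)=2>1 -> COPY to pp4. 5 ppages; refcounts: pp0:1 pp1:2 pp2:2 pp3:2 pp4:1
Op 3: write(P1, v3, 159). refcount(pp3)=2>1 -> COPY to pp5. 6 ppages; refcounts: pp0:1 pp1:2 pp2:2 pp3:1 pp4:1 pp5:1
Op 4: write(P0, v0, 141). refcount(pp0)=1 -> write in place. 6 ppages; refcounts: pp0:1 pp1:2 pp2:2 pp3:1 pp4:1 pp5:1
Op 5: read(P0, v1) -> 36. No state change.
Op 6: write(P1, v3, 125). refcount(pp5)=1 -> write in place. 6 ppages; refcounts: pp0:1 pp1:2 pp2:2 pp3:1 pp4:1 pp5:1
Op 7: fork(P0) -> P2. 6 ppages; refcounts: pp0:2 pp1:3 pp2:3 pp3:2 pp4:1 pp5:1
Op 8: read(P2, v0) -> 141. No state change.
Op 9: write(P2, v2, 198). refcount(pp2)=3>1 -> COPY to pp6. 7 ppages; refcounts: pp0:2 pp1:3 pp2:2 pp3:2 pp4:1 pp5:1 pp6:1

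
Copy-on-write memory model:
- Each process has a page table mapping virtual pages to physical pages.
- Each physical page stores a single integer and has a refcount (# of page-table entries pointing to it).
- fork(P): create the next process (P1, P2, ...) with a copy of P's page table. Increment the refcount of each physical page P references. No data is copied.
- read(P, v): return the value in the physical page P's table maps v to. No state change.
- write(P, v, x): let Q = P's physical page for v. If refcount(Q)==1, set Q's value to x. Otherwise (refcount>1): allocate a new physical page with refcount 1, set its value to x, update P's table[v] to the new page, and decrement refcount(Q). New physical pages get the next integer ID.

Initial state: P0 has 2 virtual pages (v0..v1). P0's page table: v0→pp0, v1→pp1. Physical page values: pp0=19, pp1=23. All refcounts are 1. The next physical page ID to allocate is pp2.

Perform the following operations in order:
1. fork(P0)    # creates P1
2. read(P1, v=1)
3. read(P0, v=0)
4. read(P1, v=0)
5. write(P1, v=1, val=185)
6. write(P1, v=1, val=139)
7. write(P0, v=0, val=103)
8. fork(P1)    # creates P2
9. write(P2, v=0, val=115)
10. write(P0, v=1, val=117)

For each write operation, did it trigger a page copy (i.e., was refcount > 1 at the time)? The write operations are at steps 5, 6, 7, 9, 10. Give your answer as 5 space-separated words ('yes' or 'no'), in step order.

Op 1: fork(P0) -> P1. 2 ppages; refcounts: pp0:2 pp1:2
Op 2: read(P1, v1) -> 23. No state change.
Op 3: read(P0, v0) -> 19. No state change.
Op 4: read(P1, v0) -> 19. No state change.
Op 5: write(P1, v1, 185). refcount(pp1)=2>1 -> COPY to pp2. 3 ppages; refcounts: pp0:2 pp1:1 pp2:1
Op 6: write(P1, v1, 139). refcount(pp2)=1 -> write in place. 3 ppages; refcounts: pp0:2 pp1:1 pp2:1
Op 7: write(P0, v0, 103). refcount(pp0)=2>1 -> COPY to pp3. 4 ppages; refcounts: pp0:1 pp1:1 pp2:1 pp3:1
Op 8: fork(P1) -> P2. 4 ppages; refcounts: pp0:2 pp1:1 pp2:2 pp3:1
Op 9: write(P2, v0, 115). refcount(pp0)=2>1 -> COPY to pp4. 5 ppages; refcounts: pp0:1 pp1:1 pp2:2 pp3:1 pp4:1
Op 10: write(P0, v1, 117). refcount(pp1)=1 -> write in place. 5 ppages; refcounts: pp0:1 pp1:1 pp2:2 pp3:1 pp4:1

yes no yes yes no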